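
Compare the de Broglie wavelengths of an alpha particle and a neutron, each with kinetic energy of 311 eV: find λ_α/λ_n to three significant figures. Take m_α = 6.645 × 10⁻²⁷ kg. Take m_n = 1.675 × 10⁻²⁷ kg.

At fixed KE, p = √(2mKE) so λ = h/p ∝ 1/√m.
λ_α/λ_n = √(m_n/m_α) = √(1.675 × 10⁻²⁷/6.645 × 10⁻²⁷) = √(0.2521) = 0.502.

λ_α/λ_n = 0.502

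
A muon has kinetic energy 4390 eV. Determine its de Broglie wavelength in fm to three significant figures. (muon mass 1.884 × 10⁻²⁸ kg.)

λ = 1290 fm

KE = 4390 eV = 7.033 × 10⁻¹⁶ J.
p = √(2mKE) = √(2 × 1.884 × 10⁻²⁸ × 7.033 × 10⁻¹⁶) = 5.148 × 10⁻²² kg·m/s.
λ = h/p = 6.626 × 10⁻³⁴ / 5.148 × 10⁻²² = 1.29 × 10⁻¹² m = 1290 fm.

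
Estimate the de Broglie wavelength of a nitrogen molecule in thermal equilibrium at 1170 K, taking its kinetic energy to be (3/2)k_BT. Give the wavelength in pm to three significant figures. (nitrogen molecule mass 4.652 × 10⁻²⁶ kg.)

λ = 14.0 pm

KE = (3/2)k_BT = 1.5 × 1.381 × 10⁻²³ × 1170 = 2.424 × 10⁻²⁰ J.
p = √(2mKE) = √(2 × 4.652 × 10⁻²⁶ × 2.424 × 10⁻²⁰) = 4.749 × 10⁻²³ kg·m/s.
λ = h/p = 1.40 × 10⁻¹¹ m = 14.0 pm.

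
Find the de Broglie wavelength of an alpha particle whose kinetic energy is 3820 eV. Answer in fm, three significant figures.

λ = 232 fm

KE = 3820 eV = 6.120 × 10⁻¹⁶ J.
p = √(2mKE) = √(2 × 6.645 × 10⁻²⁷ × 6.120 × 10⁻¹⁶) = 2.852 × 10⁻²¹ kg·m/s.
λ = h/p = 6.626 × 10⁻³⁴ / 2.852 × 10⁻²¹ = 2.32 × 10⁻¹³ m = 232 fm.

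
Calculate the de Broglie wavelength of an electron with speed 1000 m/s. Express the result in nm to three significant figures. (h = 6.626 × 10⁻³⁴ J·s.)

p = mv = 9.109 × 10⁻³¹ × 1000 = 9.109 × 10⁻²⁸ kg·m/s.
λ = h/p = 6.626 × 10⁻³⁴ / 9.109 × 10⁻²⁸ = 7.27 × 10⁻⁷ m = 727 nm.

λ = 727 nm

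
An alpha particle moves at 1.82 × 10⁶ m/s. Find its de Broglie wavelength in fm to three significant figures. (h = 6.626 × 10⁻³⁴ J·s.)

p = mv = 6.645 × 10⁻²⁷ × 1.82 × 10⁶ = 1.209 × 10⁻²⁰ kg·m/s.
λ = h/p = 6.626 × 10⁻³⁴ / 1.209 × 10⁻²⁰ = 5.48 × 10⁻¹⁴ m = 54.8 fm.

λ = 54.8 fm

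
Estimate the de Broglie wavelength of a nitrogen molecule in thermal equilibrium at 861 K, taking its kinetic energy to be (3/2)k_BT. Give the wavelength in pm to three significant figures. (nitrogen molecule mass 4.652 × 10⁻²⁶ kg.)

KE = (3/2)k_BT = 1.5 × 1.381 × 10⁻²³ × 861 = 1.784 × 10⁻²⁰ J.
p = √(2mKE) = √(2 × 4.652 × 10⁻²⁶ × 1.784 × 10⁻²⁰) = 4.074 × 10⁻²³ kg·m/s.
λ = h/p = 1.63 × 10⁻¹¹ m = 16.3 pm.

λ = 16.3 pm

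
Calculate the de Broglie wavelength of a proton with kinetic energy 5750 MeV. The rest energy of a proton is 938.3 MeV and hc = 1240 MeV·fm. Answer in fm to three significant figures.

Total energy E = KE + m₀c² = 5750 + 938.3 = 6688.3 MeV.
(pc)² = E² − (m₀c²)² = (6688.3)² − (938.3)² = 4.385 × 10⁷ MeV², so pc = 6622 MeV.
λ = hc/(pc) = 1240 MeV·fm / 6622 MeV = 0.187 fm.

λ = 0.187 fm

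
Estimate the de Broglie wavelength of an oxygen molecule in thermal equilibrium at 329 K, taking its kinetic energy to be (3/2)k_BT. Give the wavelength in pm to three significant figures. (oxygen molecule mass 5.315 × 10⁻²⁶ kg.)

KE = (3/2)k_BT = 1.5 × 1.381 × 10⁻²³ × 329 = 6.815 × 10⁻²¹ J.
p = √(2mKE) = √(2 × 5.315 × 10⁻²⁶ × 6.815 × 10⁻²¹) = 2.692 × 10⁻²³ kg·m/s.
λ = h/p = 2.46 × 10⁻¹¹ m = 24.6 pm.

λ = 24.6 pm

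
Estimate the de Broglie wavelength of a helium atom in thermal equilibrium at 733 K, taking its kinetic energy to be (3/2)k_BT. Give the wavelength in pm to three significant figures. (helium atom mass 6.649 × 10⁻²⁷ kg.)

KE = (3/2)k_BT = 1.5 × 1.381 × 10⁻²³ × 733 = 1.518 × 10⁻²⁰ J.
p = √(2mKE) = √(2 × 6.649 × 10⁻²⁷ × 1.518 × 10⁻²⁰) = 1.421 × 10⁻²³ kg·m/s.
λ = h/p = 4.66 × 10⁻¹¹ m = 46.6 pm.

λ = 46.6 pm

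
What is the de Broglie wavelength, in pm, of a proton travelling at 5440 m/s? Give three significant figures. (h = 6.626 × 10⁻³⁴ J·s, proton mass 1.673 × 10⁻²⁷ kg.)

p = mv = 1.673 × 10⁻²⁷ × 5440 = 9.101 × 10⁻²⁴ kg·m/s.
λ = h/p = 6.626 × 10⁻³⁴ / 9.101 × 10⁻²⁴ = 7.28 × 10⁻¹¹ m = 72.8 pm.

λ = 72.8 pm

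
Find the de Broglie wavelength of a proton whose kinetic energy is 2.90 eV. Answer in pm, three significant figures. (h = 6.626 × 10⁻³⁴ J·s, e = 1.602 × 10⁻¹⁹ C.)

λ = 16.8 pm

KE = 2.90 eV = 4.646 × 10⁻¹⁹ J.
p = √(2mKE) = √(2 × 1.673 × 10⁻²⁷ × 4.646 × 10⁻¹⁹) = 3.943 × 10⁻²³ kg·m/s.
λ = h/p = 6.626 × 10⁻³⁴ / 3.943 × 10⁻²³ = 1.68 × 10⁻¹¹ m = 16.8 pm.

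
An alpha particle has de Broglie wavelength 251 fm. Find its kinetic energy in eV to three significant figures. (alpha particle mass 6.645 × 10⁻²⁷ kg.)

p = h/λ = 6.626 × 10⁻³⁴ / 2.510 × 10⁻¹³ = 2.640 × 10⁻²¹ kg·m/s.
KE = p²/(2m) = (2.640 × 10⁻²¹)² / (2 × 6.645 × 10⁻²⁷) = 5.244 × 10⁻¹⁶ J = 3270 eV.

KE = 3270 eV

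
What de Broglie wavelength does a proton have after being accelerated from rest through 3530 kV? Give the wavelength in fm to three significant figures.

KE = eV = 1.602 × 10⁻¹⁹ × 3.530 × 10⁶ = 5.655 × 10⁻¹³ J.
p = √(2mKE) = √(2 × 1.673 × 10⁻²⁷ × 5.655 × 10⁻¹³) = 4.350 × 10⁻²⁰ kg·m/s.
λ = h/p = 6.626 × 10⁻³⁴ / 4.350 × 10⁻²⁰ = 1.52 × 10⁻¹⁴ m = 15.2 fm.

λ = 15.2 fm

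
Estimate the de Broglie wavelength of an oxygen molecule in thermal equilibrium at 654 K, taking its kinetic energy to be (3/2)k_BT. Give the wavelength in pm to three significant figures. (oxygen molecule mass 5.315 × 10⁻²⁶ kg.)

KE = (3/2)k_BT = 1.5 × 1.381 × 10⁻²³ × 654 = 1.355 × 10⁻²⁰ J.
p = √(2mKE) = √(2 × 5.315 × 10⁻²⁶ × 1.355 × 10⁻²⁰) = 3.795 × 10⁻²³ kg·m/s.
λ = h/p = 1.75 × 10⁻¹¹ m = 17.5 pm.

λ = 17.5 pm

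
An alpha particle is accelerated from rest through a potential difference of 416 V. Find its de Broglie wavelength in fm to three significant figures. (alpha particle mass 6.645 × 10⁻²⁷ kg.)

λ = 498 fm

KE = 2eV = 2 × 1.602 × 10⁻¹⁹ × 416.0 = 1.333 × 10⁻¹⁶ J.
p = √(2mKE) = √(2 × 6.645 × 10⁻²⁷ × 1.333 × 10⁻¹⁶) = 1.331 × 10⁻²¹ kg·m/s.
λ = h/p = 6.626 × 10⁻³⁴ / 1.331 × 10⁻²¹ = 4.98 × 10⁻¹³ m = 498 fm.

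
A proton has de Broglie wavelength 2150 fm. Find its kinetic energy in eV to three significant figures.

KE = 177 eV

p = h/λ = 6.626 × 10⁻³⁴ / 2.150 × 10⁻¹² = 3.082 × 10⁻²² kg·m/s.
KE = p²/(2m) = (3.082 × 10⁻²²)² / (2 × 1.673 × 10⁻²⁷) = 2.839 × 10⁻¹⁷ J = 177 eV.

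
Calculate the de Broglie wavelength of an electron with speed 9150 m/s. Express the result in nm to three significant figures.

p = mv = 9.109 × 10⁻³¹ × 9150 = 8.335 × 10⁻²⁷ kg·m/s.
λ = h/p = 6.626 × 10⁻³⁴ / 8.335 × 10⁻²⁷ = 7.95 × 10⁻⁸ m = 79.5 nm.

λ = 79.5 nm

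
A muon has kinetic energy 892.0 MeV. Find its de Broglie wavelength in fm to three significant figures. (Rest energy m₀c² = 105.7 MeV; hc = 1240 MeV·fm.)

λ = 1.25 fm

Total energy E = KE + m₀c² = 892.0 + 105.7 = 997.7 MeV.
(pc)² = E² − (m₀c²)² = (997.7)² − (105.7)² = 9.842 × 10⁵ MeV², so pc = 992.1 MeV.
λ = hc/(pc) = 1240 MeV·fm / 992.1 MeV = 1.25 fm.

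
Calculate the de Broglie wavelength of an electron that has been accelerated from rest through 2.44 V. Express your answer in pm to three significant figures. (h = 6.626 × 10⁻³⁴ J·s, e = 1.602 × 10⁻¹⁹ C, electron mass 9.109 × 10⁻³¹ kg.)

KE = eV = 1.602 × 10⁻¹⁹ × 2.440 = 3.909 × 10⁻¹⁹ J.
p = √(2mKE) = √(2 × 9.109 × 10⁻³¹ × 3.909 × 10⁻¹⁹) = 8.439 × 10⁻²⁵ kg·m/s.
λ = h/p = 6.626 × 10⁻³⁴ / 8.439 × 10⁻²⁵ = 7.85 × 10⁻¹⁰ m = 785 pm.

λ = 785 pm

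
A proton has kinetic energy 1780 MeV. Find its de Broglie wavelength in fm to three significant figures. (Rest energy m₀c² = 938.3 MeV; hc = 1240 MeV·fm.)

Total energy E = KE + m₀c² = 1780 + 938.3 = 2718.3 MeV.
(pc)² = E² − (m₀c²)² = (2718.3)² − (938.3)² = 6.509 × 10⁶ MeV², so pc = 2551 MeV.
λ = hc/(pc) = 1240 MeV·fm / 2551 MeV = 0.486 fm.

λ = 0.486 fm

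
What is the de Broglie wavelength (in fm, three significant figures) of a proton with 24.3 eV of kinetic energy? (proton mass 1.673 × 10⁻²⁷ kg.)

λ = 5810 fm

KE = 24.3 eV = 3.893 × 10⁻¹⁸ J.
p = √(2mKE) = √(2 × 1.673 × 10⁻²⁷ × 3.893 × 10⁻¹⁸) = 1.141 × 10⁻²² kg·m/s.
λ = h/p = 6.626 × 10⁻³⁴ / 1.141 × 10⁻²² = 5.81 × 10⁻¹² m = 5810 fm.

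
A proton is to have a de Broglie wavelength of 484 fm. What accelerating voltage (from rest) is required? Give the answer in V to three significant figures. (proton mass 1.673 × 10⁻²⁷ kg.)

V = 3500 V

p = h/λ = 6.626 × 10⁻³⁴ / 4.840 × 10⁻¹³ = 1.369 × 10⁻²¹ kg·m/s.
KE = p²/(2m) = 5.601 × 10⁻¹⁶ J.
V = KE/e = 5.601 × 10⁻¹⁶ / (1.602 × 10⁻¹⁹) = 3500 V.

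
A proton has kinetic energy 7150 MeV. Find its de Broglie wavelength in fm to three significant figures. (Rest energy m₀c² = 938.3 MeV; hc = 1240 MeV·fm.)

Total energy E = KE + m₀c² = 7150 + 938.3 = 8088.3 MeV.
(pc)² = E² − (m₀c²)² = (8088.3)² − (938.3)² = 6.454 × 10⁷ MeV², so pc = 8034 MeV.
λ = hc/(pc) = 1240 MeV·fm / 8034 MeV = 0.154 fm.

λ = 0.154 fm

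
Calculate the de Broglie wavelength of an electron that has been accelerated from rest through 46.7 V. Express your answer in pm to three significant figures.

λ = 179 pm

KE = eV = 1.602 × 10⁻¹⁹ × 46.70 = 7.481 × 10⁻¹⁸ J.
p = √(2mKE) = √(2 × 9.109 × 10⁻³¹ × 7.481 × 10⁻¹⁸) = 3.692 × 10⁻²⁴ kg·m/s.
λ = h/p = 6.626 × 10⁻³⁴ / 3.692 × 10⁻²⁴ = 1.79 × 10⁻¹⁰ m = 179 pm.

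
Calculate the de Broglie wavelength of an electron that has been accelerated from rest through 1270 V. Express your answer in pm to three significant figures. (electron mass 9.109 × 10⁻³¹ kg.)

KE = eV = 1.602 × 10⁻¹⁹ × 1270 = 2.035 × 10⁻¹⁶ J.
p = √(2mKE) = √(2 × 9.109 × 10⁻³¹ × 2.035 × 10⁻¹⁶) = 1.925 × 10⁻²³ kg·m/s.
λ = h/p = 6.626 × 10⁻³⁴ / 1.925 × 10⁻²³ = 3.44 × 10⁻¹¹ m = 34.4 pm.

λ = 34.4 pm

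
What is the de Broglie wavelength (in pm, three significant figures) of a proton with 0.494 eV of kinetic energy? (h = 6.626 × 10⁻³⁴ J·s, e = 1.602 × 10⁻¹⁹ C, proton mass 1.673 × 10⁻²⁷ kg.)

KE = 0.494 eV = 7.914 × 10⁻²⁰ J.
p = √(2mKE) = √(2 × 1.673 × 10⁻²⁷ × 7.914 × 10⁻²⁰) = 1.627 × 10⁻²³ kg·m/s.
λ = h/p = 6.626 × 10⁻³⁴ / 1.627 × 10⁻²³ = 4.07 × 10⁻¹¹ m = 40.7 pm.

λ = 40.7 pm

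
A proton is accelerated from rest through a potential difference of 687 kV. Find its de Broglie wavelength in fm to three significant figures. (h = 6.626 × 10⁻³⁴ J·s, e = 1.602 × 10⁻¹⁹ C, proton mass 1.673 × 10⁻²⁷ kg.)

λ = 34.5 fm

KE = eV = 1.602 × 10⁻¹⁹ × 6.870 × 10⁵ = 1.101 × 10⁻¹³ J.
p = √(2mKE) = √(2 × 1.673 × 10⁻²⁷ × 1.101 × 10⁻¹³) = 1.919 × 10⁻²⁰ kg·m/s.
λ = h/p = 6.626 × 10⁻³⁴ / 1.919 × 10⁻²⁰ = 3.45 × 10⁻¹⁴ m = 34.5 fm.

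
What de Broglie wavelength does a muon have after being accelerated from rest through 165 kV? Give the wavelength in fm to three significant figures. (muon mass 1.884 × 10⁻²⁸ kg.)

KE = eV = 1.602 × 10⁻¹⁹ × 1.650 × 10⁵ = 2.643 × 10⁻¹⁴ J.
p = √(2mKE) = √(2 × 1.884 × 10⁻²⁸ × 2.643 × 10⁻¹⁴) = 3.156 × 10⁻²¹ kg·m/s.
λ = h/p = 6.626 × 10⁻³⁴ / 3.156 × 10⁻²¹ = 2.10 × 10⁻¹³ m = 210 fm.

λ = 210 fm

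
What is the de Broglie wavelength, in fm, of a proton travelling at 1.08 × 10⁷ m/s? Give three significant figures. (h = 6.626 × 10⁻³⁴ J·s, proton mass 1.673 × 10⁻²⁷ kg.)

λ = 36.7 fm

p = mv = 1.673 × 10⁻²⁷ × 1.08 × 10⁷ = 1.807 × 10⁻²⁰ kg·m/s.
λ = h/p = 6.626 × 10⁻³⁴ / 1.807 × 10⁻²⁰ = 3.67 × 10⁻¹⁴ m = 36.7 fm.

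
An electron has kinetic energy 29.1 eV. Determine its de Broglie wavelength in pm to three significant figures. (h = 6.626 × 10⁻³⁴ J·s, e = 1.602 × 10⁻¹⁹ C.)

KE = 29.1 eV = 4.662 × 10⁻¹⁸ J.
p = √(2mKE) = √(2 × 9.109 × 10⁻³¹ × 4.662 × 10⁻¹⁸) = 2.914 × 10⁻²⁴ kg·m/s.
λ = h/p = 6.626 × 10⁻³⁴ / 2.914 × 10⁻²⁴ = 2.27 × 10⁻¹⁰ m = 227 pm.

λ = 227 pm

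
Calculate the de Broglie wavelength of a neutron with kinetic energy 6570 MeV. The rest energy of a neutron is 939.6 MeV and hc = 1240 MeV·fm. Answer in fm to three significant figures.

λ = 0.166 fm

Total energy E = KE + m₀c² = 6570 + 939.6 = 7509.6 MeV.
(pc)² = E² − (m₀c²)² = (7509.6)² − (939.6)² = 5.551 × 10⁷ MeV², so pc = 7451 MeV.
λ = hc/(pc) = 1240 MeV·fm / 7451 MeV = 0.166 fm.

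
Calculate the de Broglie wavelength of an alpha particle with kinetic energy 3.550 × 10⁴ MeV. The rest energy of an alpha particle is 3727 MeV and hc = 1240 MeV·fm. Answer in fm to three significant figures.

λ = 0.0318 fm

Total energy E = KE + m₀c² = 3.550 × 10⁴ + 3727 = 39227 MeV.
(pc)² = E² − (m₀c²)² = (39227)² − (3727)² = 1.525 × 10⁹ MeV², so pc = 3.905 × 10⁴ MeV.
λ = hc/(pc) = 1240 MeV·fm / 3.905 × 10⁴ MeV = 0.0318 fm.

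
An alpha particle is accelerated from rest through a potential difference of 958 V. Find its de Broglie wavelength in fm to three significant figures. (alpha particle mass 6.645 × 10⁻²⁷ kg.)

λ = 328 fm

KE = 2eV = 2 × 1.602 × 10⁻¹⁹ × 958.0 = 3.069 × 10⁻¹⁶ J.
p = √(2mKE) = √(2 × 6.645 × 10⁻²⁷ × 3.069 × 10⁻¹⁶) = 2.020 × 10⁻²¹ kg·m/s.
λ = h/p = 6.626 × 10⁻³⁴ / 2.020 × 10⁻²¹ = 3.28 × 10⁻¹³ m = 328 fm.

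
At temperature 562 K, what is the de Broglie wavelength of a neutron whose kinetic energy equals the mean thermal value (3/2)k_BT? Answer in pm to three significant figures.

KE = (3/2)k_BT = 1.5 × 1.381 × 10⁻²³ × 562 = 1.164 × 10⁻²⁰ J.
p = √(2mKE) = √(2 × 1.675 × 10⁻²⁷ × 1.164 × 10⁻²⁰) = 6.245 × 10⁻²⁴ kg·m/s.
λ = h/p = 1.06 × 10⁻¹⁰ m = 106 pm.

λ = 106 pm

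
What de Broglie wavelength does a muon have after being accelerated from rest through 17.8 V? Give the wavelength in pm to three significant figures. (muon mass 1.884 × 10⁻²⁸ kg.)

KE = eV = 1.602 × 10⁻¹⁹ × 17.80 = 2.852 × 10⁻¹⁸ J.
p = √(2mKE) = √(2 × 1.884 × 10⁻²⁸ × 2.852 × 10⁻¹⁸) = 3.278 × 10⁻²³ kg·m/s.
λ = h/p = 6.626 × 10⁻³⁴ / 3.278 × 10⁻²³ = 2.02 × 10⁻¹¹ m = 20.2 pm.

λ = 20.2 pm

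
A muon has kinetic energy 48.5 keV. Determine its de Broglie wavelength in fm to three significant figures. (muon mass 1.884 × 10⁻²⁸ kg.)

λ = 387 fm

KE = 48.5 keV = 7.770 × 10⁻¹⁵ J.
p = √(2mKE) = √(2 × 1.884 × 10⁻²⁸ × 7.770 × 10⁻¹⁵) = 1.711 × 10⁻²¹ kg·m/s.
λ = h/p = 6.626 × 10⁻³⁴ / 1.711 × 10⁻²¹ = 3.87 × 10⁻¹³ m = 387 fm.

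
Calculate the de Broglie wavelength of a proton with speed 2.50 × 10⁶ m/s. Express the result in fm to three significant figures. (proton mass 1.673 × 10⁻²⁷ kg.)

λ = 158 fm

p = mv = 1.673 × 10⁻²⁷ × 2.50 × 10⁶ = 4.183 × 10⁻²¹ kg·m/s.
λ = h/p = 6.626 × 10⁻³⁴ / 4.183 × 10⁻²¹ = 1.58 × 10⁻¹³ m = 158 fm.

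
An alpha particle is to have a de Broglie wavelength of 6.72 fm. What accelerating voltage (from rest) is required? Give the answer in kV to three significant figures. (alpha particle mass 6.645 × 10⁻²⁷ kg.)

V = 2280 kV

p = h/λ = 6.626 × 10⁻³⁴ / 6.720 × 10⁻¹⁵ = 9.860 × 10⁻²⁰ kg·m/s.
KE = p²/(2m) = 7.315 × 10⁻¹³ J.
V = KE/2e = 7.315 × 10⁻¹³ / (2 × 1.602 × 10⁻¹⁹) = 2280 kV.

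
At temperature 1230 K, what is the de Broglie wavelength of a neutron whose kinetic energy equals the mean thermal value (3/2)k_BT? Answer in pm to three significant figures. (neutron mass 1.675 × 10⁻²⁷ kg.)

λ = 71.7 pm

KE = (3/2)k_BT = 1.5 × 1.381 × 10⁻²³ × 1230 = 2.548 × 10⁻²⁰ J.
p = √(2mKE) = √(2 × 1.675 × 10⁻²⁷ × 2.548 × 10⁻²⁰) = 9.239 × 10⁻²⁴ kg·m/s.
λ = h/p = 7.17 × 10⁻¹¹ m = 71.7 pm.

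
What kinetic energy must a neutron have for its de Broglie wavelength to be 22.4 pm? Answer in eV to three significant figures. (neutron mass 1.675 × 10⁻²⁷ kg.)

p = h/λ = 6.626 × 10⁻³⁴ / 2.240 × 10⁻¹¹ = 2.958 × 10⁻²³ kg·m/s.
KE = p²/(2m) = (2.958 × 10⁻²³)² / (2 × 1.675 × 10⁻²⁷) = 2.612 × 10⁻¹⁹ J = 1.63 eV.

KE = 1.63 eV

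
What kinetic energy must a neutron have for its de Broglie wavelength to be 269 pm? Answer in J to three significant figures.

p = h/λ = 6.626 × 10⁻³⁴ / 2.690 × 10⁻¹⁰ = 2.463 × 10⁻²⁴ kg·m/s.
KE = p²/(2m) = (2.463 × 10⁻²⁴)² / (2 × 1.675 × 10⁻²⁷) = 1.811 × 10⁻²¹ J = 1.81 × 10⁻²¹ J.

KE = 1.81 × 10⁻²¹ J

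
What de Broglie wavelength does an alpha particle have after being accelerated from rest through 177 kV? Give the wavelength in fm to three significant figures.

KE = 2eV = 2 × 1.602 × 10⁻¹⁹ × 1.770 × 10⁵ = 5.671 × 10⁻¹⁴ J.
p = √(2mKE) = √(2 × 6.645 × 10⁻²⁷ × 5.671 × 10⁻¹⁴) = 2.745 × 10⁻²⁰ kg·m/s.
λ = h/p = 6.626 × 10⁻³⁴ / 2.745 × 10⁻²⁰ = 2.41 × 10⁻¹⁴ m = 24.1 fm.

λ = 24.1 fm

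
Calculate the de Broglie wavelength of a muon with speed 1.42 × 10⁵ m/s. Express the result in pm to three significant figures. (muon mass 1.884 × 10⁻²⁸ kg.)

p = mv = 1.884 × 10⁻²⁸ × 1.42 × 10⁵ = 2.675 × 10⁻²³ kg·m/s.
λ = h/p = 6.626 × 10⁻³⁴ / 2.675 × 10⁻²³ = 2.48 × 10⁻¹¹ m = 24.8 pm.

λ = 24.8 pm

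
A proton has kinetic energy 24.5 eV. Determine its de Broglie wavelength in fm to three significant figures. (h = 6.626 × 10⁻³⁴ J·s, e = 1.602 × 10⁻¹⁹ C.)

λ = 5780 fm

KE = 24.5 eV = 3.925 × 10⁻¹⁸ J.
p = √(2mKE) = √(2 × 1.673 × 10⁻²⁷ × 3.925 × 10⁻¹⁸) = 1.146 × 10⁻²² kg·m/s.
λ = h/p = 6.626 × 10⁻³⁴ / 1.146 × 10⁻²² = 5.78 × 10⁻¹² m = 5780 fm.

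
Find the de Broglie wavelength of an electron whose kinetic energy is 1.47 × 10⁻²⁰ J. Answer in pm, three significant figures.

p = √(2mKE) = √(2 × 9.109 × 10⁻³¹ × 1.470 × 10⁻²⁰) = 1.636 × 10⁻²⁵ kg·m/s.
λ = h/p = 6.626 × 10⁻³⁴ / 1.636 × 10⁻²⁵ = 4.05 × 10⁻⁹ m = 4050 pm.

λ = 4050 pm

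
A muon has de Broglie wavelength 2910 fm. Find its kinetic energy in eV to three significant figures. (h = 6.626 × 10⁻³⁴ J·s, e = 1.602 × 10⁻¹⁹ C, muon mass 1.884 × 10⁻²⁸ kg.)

p = h/λ = 6.626 × 10⁻³⁴ / 2.910 × 10⁻¹² = 2.277 × 10⁻²² kg·m/s.
KE = p²/(2m) = (2.277 × 10⁻²²)² / (2 × 1.884 × 10⁻²⁸) = 1.376 × 10⁻¹⁶ J = 859 eV.

KE = 859 eV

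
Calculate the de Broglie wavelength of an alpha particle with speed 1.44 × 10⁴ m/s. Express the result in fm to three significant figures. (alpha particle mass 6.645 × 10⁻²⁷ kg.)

p = mv = 6.645 × 10⁻²⁷ × 1.44 × 10⁴ = 9.569 × 10⁻²³ kg·m/s.
λ = h/p = 6.626 × 10⁻³⁴ / 9.569 × 10⁻²³ = 6.92 × 10⁻¹² m = 6920 fm.

λ = 6920 fm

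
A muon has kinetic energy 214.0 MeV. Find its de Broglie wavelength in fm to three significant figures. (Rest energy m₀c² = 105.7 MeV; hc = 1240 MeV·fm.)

Total energy E = KE + m₀c² = 214.0 + 105.7 = 319.7 MeV.
(pc)² = E² − (m₀c²)² = (319.7)² − (105.7)² = 9.104 × 10⁴ MeV², so pc = 301.7 MeV.
λ = hc/(pc) = 1240 MeV·fm / 301.7 MeV = 4.11 fm.

λ = 4.11 fm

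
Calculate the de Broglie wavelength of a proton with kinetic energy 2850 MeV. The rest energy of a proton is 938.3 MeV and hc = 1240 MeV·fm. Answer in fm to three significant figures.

λ = 0.338 fm

Total energy E = KE + m₀c² = 2850 + 938.3 = 3788.3 MeV.
(pc)² = E² − (m₀c²)² = (3788.3)² − (938.3)² = 1.347 × 10⁷ MeV², so pc = 3670 MeV.
λ = hc/(pc) = 1240 MeV·fm / 3670 MeV = 0.338 fm.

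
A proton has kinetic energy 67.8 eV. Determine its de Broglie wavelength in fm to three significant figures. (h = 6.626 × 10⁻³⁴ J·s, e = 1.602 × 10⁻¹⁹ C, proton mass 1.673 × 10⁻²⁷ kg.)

λ = 3480 fm

KE = 67.8 eV = 1.086 × 10⁻¹⁷ J.
p = √(2mKE) = √(2 × 1.673 × 10⁻²⁷ × 1.086 × 10⁻¹⁷) = 1.906 × 10⁻²² kg·m/s.
λ = h/p = 6.626 × 10⁻³⁴ / 1.906 × 10⁻²² = 3.48 × 10⁻¹² m = 3480 fm.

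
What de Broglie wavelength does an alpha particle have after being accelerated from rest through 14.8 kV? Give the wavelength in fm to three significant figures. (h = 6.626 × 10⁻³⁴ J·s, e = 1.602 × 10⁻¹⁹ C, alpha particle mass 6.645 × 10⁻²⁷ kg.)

λ = 83.5 fm

KE = 2eV = 2 × 1.602 × 10⁻¹⁹ × 1.480 × 10⁴ = 4.742 × 10⁻¹⁵ J.
p = √(2mKE) = √(2 × 6.645 × 10⁻²⁷ × 4.742 × 10⁻¹⁵) = 7.939 × 10⁻²¹ kg·m/s.
λ = h/p = 6.626 × 10⁻³⁴ / 7.939 × 10⁻²¹ = 8.35 × 10⁻¹⁴ m = 83.5 fm.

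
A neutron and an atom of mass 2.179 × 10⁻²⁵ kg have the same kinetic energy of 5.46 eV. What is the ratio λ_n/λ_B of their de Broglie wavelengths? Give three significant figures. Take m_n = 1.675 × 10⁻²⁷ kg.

At fixed KE, p = √(2mKE) so λ = h/p ∝ 1/√m.
λ_n/λ_B = √(m_B/m_n) = √(2.179 × 10⁻²⁵/1.675 × 10⁻²⁷) = √(130.1) = 11.4.

λ_n/λ_B = 11.4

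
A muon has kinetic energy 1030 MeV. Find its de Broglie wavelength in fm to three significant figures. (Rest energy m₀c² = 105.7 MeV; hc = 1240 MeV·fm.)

Total energy E = KE + m₀c² = 1030 + 105.7 = 1135.7 MeV.
(pc)² = E² − (m₀c²)² = (1135.7)² − (105.7)² = 1.279 × 10⁶ MeV², so pc = 1131 MeV.
λ = hc/(pc) = 1240 MeV·fm / 1131 MeV = 1.10 fm.

λ = 1.10 fm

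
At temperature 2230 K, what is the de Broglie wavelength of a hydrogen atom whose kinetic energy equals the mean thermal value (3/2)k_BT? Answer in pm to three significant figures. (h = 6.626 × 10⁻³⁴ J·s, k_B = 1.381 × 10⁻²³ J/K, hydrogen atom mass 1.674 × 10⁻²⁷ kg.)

λ = 53.3 pm

KE = (3/2)k_BT = 1.5 × 1.381 × 10⁻²³ × 2230 = 4.619 × 10⁻²⁰ J.
p = √(2mKE) = √(2 × 1.674 × 10⁻²⁷ × 4.619 × 10⁻²⁰) = 1.244 × 10⁻²³ kg·m/s.
λ = h/p = 5.33 × 10⁻¹¹ m = 53.3 pm.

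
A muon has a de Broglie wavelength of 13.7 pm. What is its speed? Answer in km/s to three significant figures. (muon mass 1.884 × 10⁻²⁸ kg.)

p = h/λ = 6.626 × 10⁻³⁴ / 1.370 × 10⁻¹¹ = 4.836 × 10⁻²³ kg·m/s.
v = p/m = 4.836 × 10⁻²³ / 1.884 × 10⁻²⁸ = 2.57 × 10⁵ m/s = 257 km/s.

v = 257 km/s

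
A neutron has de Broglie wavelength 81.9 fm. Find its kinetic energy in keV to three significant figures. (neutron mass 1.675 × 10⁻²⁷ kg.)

p = h/λ = 6.626 × 10⁻³⁴ / 8.190 × 10⁻¹⁴ = 8.090 × 10⁻²¹ kg·m/s.
KE = p²/(2m) = (8.090 × 10⁻²¹)² / (2 × 1.675 × 10⁻²⁷) = 1.954 × 10⁻¹⁴ J = 122 keV.

KE = 122 keV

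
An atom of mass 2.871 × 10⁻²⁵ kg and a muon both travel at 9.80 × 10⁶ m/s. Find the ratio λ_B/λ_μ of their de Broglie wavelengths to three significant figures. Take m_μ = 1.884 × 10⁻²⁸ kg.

λ_B/λ_μ = 6.56 × 10⁻⁴

At fixed v, p = mv so λ = h/(mv) ∝ 1/m.
λ_B/λ_μ = m_μ/m_B = 1.884 × 10⁻²⁸/2.871 × 10⁻²⁵ = 6.56 × 10⁻⁴.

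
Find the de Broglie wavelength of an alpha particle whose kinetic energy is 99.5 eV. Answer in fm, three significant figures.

λ = 1440 fm

KE = 99.5 eV = 1.594 × 10⁻¹⁷ J.
p = √(2mKE) = √(2 × 6.645 × 10⁻²⁷ × 1.594 × 10⁻¹⁷) = 4.603 × 10⁻²² kg·m/s.
λ = h/p = 6.626 × 10⁻³⁴ / 4.603 × 10⁻²² = 1.44 × 10⁻¹² m = 1440 fm.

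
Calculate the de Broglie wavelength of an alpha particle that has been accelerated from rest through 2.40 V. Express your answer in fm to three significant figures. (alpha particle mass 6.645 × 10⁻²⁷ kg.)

λ = 6550 fm

KE = 2eV = 2 × 1.602 × 10⁻¹⁹ × 2.400 = 7.690 × 10⁻¹⁹ J.
p = √(2mKE) = √(2 × 6.645 × 10⁻²⁷ × 7.690 × 10⁻¹⁹) = 1.011 × 10⁻²² kg·m/s.
λ = h/p = 6.626 × 10⁻³⁴ / 1.011 × 10⁻²² = 6.55 × 10⁻¹² m = 6550 fm.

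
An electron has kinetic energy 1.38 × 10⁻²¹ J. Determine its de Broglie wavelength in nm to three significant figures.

p = √(2mKE) = √(2 × 9.109 × 10⁻³¹ × 1.380 × 10⁻²¹) = 5.014 × 10⁻²⁶ kg·m/s.
λ = h/p = 6.626 × 10⁻³⁴ / 5.014 × 10⁻²⁶ = 1.32 × 10⁻⁸ m = 13.2 nm.

λ = 13.2 nm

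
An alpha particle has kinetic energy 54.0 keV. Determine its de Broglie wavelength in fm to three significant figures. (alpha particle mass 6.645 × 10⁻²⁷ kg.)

KE = 54.0 keV = 8.651 × 10⁻¹⁵ J.
p = √(2mKE) = √(2 × 6.645 × 10⁻²⁷ × 8.651 × 10⁻¹⁵) = 1.072 × 10⁻²⁰ kg·m/s.
λ = h/p = 6.626 × 10⁻³⁴ / 1.072 × 10⁻²⁰ = 6.18 × 10⁻¹⁴ m = 61.8 fm.

λ = 61.8 fm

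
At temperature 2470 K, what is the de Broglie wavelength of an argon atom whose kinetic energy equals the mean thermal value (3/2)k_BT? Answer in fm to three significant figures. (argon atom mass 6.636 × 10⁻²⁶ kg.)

KE = (3/2)k_BT = 1.5 × 1.381 × 10⁻²³ × 2470 = 5.117 × 10⁻²⁰ J.
p = √(2mKE) = √(2 × 6.636 × 10⁻²⁶ × 5.117 × 10⁻²⁰) = 8.241 × 10⁻²³ kg·m/s.
λ = h/p = 8.04 × 10⁻¹² m = 8040 fm.

λ = 8040 fm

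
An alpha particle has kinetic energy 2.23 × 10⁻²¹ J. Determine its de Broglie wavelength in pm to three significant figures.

λ = 122 pm

p = √(2mKE) = √(2 × 6.645 × 10⁻²⁷ × 2.230 × 10⁻²¹) = 5.444 × 10⁻²⁴ kg·m/s.
λ = h/p = 6.626 × 10⁻³⁴ / 5.444 × 10⁻²⁴ = 1.22 × 10⁻¹⁰ m = 122 pm.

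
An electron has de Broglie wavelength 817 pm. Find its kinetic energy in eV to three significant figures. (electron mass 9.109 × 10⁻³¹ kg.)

KE = 2.25 eV

p = h/λ = 6.626 × 10⁻³⁴ / 8.170 × 10⁻¹⁰ = 8.110 × 10⁻²⁵ kg·m/s.
KE = p²/(2m) = (8.110 × 10⁻²⁵)² / (2 × 9.109 × 10⁻³¹) = 3.610 × 10⁻¹⁹ J = 2.25 eV.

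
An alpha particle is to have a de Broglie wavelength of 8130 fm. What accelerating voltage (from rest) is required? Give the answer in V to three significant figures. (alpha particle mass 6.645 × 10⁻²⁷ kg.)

V = 1.56 V

p = h/λ = 6.626 × 10⁻³⁴ / 8.130 × 10⁻¹² = 8.150 × 10⁻²³ kg·m/s.
KE = p²/(2m) = 4.998 × 10⁻¹⁹ J.
V = KE/2e = 4.998 × 10⁻¹⁹ / (2 × 1.602 × 10⁻¹⁹) = 1.56 V.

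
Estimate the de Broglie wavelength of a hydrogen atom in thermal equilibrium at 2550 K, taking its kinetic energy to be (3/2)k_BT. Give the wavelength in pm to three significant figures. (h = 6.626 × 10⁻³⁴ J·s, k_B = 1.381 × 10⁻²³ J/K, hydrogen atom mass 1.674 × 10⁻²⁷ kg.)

KE = (3/2)k_BT = 1.5 × 1.381 × 10⁻²³ × 2550 = 5.282 × 10⁻²⁰ J.
p = √(2mKE) = √(2 × 1.674 × 10⁻²⁷ × 5.282 × 10⁻²⁰) = 1.330 × 10⁻²³ kg·m/s.
λ = h/p = 4.98 × 10⁻¹¹ m = 49.8 pm.

λ = 49.8 pm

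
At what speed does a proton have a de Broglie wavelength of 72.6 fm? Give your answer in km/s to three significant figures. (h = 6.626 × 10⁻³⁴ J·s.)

p = h/λ = 6.626 × 10⁻³⁴ / 7.260 × 10⁻¹⁴ = 9.127 × 10⁻²¹ kg·m/s.
v = p/m = 9.127 × 10⁻²¹ / 1.673 × 10⁻²⁷ = 5.46 × 10⁶ m/s = 5460 km/s.

v = 5460 km/s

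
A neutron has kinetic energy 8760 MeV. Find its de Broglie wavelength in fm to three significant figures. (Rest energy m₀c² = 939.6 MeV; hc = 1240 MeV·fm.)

Total energy E = KE + m₀c² = 8760 + 939.6 = 9699.6 MeV.
(pc)² = E² − (m₀c²)² = (9699.6)² − (939.6)² = 9.320 × 10⁷ MeV², so pc = 9654 MeV.
λ = hc/(pc) = 1240 MeV·fm / 9654 MeV = 0.128 fm.

λ = 0.128 fm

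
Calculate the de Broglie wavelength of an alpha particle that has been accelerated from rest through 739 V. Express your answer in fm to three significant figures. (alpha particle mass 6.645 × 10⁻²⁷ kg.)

λ = 374 fm

KE = 2eV = 2 × 1.602 × 10⁻¹⁹ × 739.0 = 2.368 × 10⁻¹⁶ J.
p = √(2mKE) = √(2 × 6.645 × 10⁻²⁷ × 2.368 × 10⁻¹⁶) = 1.774 × 10⁻²¹ kg·m/s.
λ = h/p = 6.626 × 10⁻³⁴ / 1.774 × 10⁻²¹ = 3.74 × 10⁻¹³ m = 374 fm.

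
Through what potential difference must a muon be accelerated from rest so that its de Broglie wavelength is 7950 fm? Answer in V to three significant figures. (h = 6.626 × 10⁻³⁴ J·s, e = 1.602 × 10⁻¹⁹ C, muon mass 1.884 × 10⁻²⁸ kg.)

p = h/λ = 6.626 × 10⁻³⁴ / 7.950 × 10⁻¹² = 8.335 × 10⁻²³ kg·m/s.
KE = p²/(2m) = 1.844 × 10⁻¹⁷ J.
V = KE/e = 1.844 × 10⁻¹⁷ / (1.602 × 10⁻¹⁹) = 115 V.

V = 115 V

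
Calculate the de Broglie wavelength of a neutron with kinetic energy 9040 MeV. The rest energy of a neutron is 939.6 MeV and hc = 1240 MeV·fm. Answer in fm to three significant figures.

Total energy E = KE + m₀c² = 9040 + 939.6 = 9979.6 MeV.
(pc)² = E² − (m₀c²)² = (9979.6)² − (939.6)² = 9.871 × 10⁷ MeV², so pc = 9935 MeV.
λ = hc/(pc) = 1240 MeV·fm / 9935 MeV = 0.125 fm.

λ = 0.125 fm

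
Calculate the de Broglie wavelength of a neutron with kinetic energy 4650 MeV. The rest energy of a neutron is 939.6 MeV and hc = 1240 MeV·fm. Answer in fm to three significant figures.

Total energy E = KE + m₀c² = 4650 + 939.6 = 5589.6 MeV.
(pc)² = E² − (m₀c²)² = (5589.6)² − (939.6)² = 3.036 × 10⁷ MeV², so pc = 5510 MeV.
λ = hc/(pc) = 1240 MeV·fm / 5510 MeV = 0.225 fm.

λ = 0.225 fm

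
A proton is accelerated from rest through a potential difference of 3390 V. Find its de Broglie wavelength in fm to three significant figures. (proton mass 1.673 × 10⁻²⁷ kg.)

λ = 492 fm

KE = eV = 1.602 × 10⁻¹⁹ × 3390 = 5.431 × 10⁻¹⁶ J.
p = √(2mKE) = √(2 × 1.673 × 10⁻²⁷ × 5.431 × 10⁻¹⁶) = 1.348 × 10⁻²¹ kg·m/s.
λ = h/p = 6.626 × 10⁻³⁴ / 1.348 × 10⁻²¹ = 4.92 × 10⁻¹³ m = 492 fm.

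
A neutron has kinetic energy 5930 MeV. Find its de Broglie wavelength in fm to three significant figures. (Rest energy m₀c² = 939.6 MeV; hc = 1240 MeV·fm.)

Total energy E = KE + m₀c² = 5930 + 939.6 = 6869.6 MeV.
(pc)² = E² − (m₀c²)² = (6869.6)² − (939.6)² = 4.631 × 10⁷ MeV², so pc = 6805 MeV.
λ = hc/(pc) = 1240 MeV·fm / 6805 MeV = 0.182 fm.

λ = 0.182 fm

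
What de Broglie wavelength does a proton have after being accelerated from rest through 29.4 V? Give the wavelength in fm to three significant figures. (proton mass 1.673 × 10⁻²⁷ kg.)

λ = 5280 fm

KE = eV = 1.602 × 10⁻¹⁹ × 29.40 = 4.710 × 10⁻¹⁸ J.
p = √(2mKE) = √(2 × 1.673 × 10⁻²⁷ × 4.710 × 10⁻¹⁸) = 1.255 × 10⁻²² kg·m/s.
λ = h/p = 6.626 × 10⁻³⁴ / 1.255 × 10⁻²² = 5.28 × 10⁻¹² m = 5280 fm.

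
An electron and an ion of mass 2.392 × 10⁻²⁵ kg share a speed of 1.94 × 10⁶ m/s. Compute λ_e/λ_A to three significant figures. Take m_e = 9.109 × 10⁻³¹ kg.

At fixed v, p = mv so λ = h/(mv) ∝ 1/m.
λ_e/λ_A = m_A/m_e = 2.392 × 10⁻²⁵/9.109 × 10⁻³¹ = 2.63 × 10⁵.

λ_e/λ_A = 2.63 × 10⁵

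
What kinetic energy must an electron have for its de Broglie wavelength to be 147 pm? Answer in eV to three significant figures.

p = h/λ = 6.626 × 10⁻³⁴ / 1.470 × 10⁻¹⁰ = 4.507 × 10⁻²⁴ kg·m/s.
KE = p²/(2m) = (4.507 × 10⁻²⁴)² / (2 × 9.109 × 10⁻³¹) = 1.115 × 10⁻¹⁷ J = 69.6 eV.

KE = 69.6 eV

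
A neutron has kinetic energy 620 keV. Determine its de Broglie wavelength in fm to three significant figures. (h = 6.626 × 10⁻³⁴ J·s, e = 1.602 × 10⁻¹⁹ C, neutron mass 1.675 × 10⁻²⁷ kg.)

λ = 36.3 fm

KE = 620 keV = 9.932 × 10⁻¹⁴ J.
p = √(2mKE) = √(2 × 1.675 × 10⁻²⁷ × 9.932 × 10⁻¹⁴) = 1.824 × 10⁻²⁰ kg·m/s.
λ = h/p = 6.626 × 10⁻³⁴ / 1.824 × 10⁻²⁰ = 3.63 × 10⁻¹⁴ m = 36.3 fm.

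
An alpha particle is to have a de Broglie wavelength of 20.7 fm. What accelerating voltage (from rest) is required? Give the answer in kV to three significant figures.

p = h/λ = 6.626 × 10⁻³⁴ / 2.070 × 10⁻¹⁴ = 3.201 × 10⁻²⁰ kg·m/s.
KE = p²/(2m) = 7.710 × 10⁻¹⁴ J.
V = KE/2e = 7.710 × 10⁻¹⁴ / (2 × 1.602 × 10⁻¹⁹) = 241 kV.

V = 241 kV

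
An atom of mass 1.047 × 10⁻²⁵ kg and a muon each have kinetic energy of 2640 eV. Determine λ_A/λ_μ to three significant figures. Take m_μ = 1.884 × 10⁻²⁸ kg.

λ_A/λ_μ = 0.0424

At fixed KE, p = √(2mKE) so λ = h/p ∝ 1/√m.
λ_A/λ_μ = √(m_μ/m_A) = √(1.884 × 10⁻²⁸/1.047 × 10⁻²⁵) = √(1.799 × 10⁻³) = 0.0424.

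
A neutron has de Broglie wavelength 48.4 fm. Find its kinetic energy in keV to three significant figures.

p = h/λ = 6.626 × 10⁻³⁴ / 4.840 × 10⁻¹⁴ = 1.369 × 10⁻²⁰ kg·m/s.
KE = p²/(2m) = (1.369 × 10⁻²⁰)² / (2 × 1.675 × 10⁻²⁷) = 5.595 × 10⁻¹⁴ J = 349 keV.

KE = 349 keV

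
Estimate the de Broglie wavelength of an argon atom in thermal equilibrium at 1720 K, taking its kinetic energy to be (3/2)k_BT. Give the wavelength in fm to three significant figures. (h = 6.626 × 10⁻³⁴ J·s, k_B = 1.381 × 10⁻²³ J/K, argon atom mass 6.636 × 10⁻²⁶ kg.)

KE = (3/2)k_BT = 1.5 × 1.381 × 10⁻²³ × 1720 = 3.563 × 10⁻²⁰ J.
p = √(2mKE) = √(2 × 6.636 × 10⁻²⁶ × 3.563 × 10⁻²⁰) = 6.877 × 10⁻²³ kg·m/s.
λ = h/p = 9.64 × 10⁻¹² m = 9640 fm.

λ = 9640 fm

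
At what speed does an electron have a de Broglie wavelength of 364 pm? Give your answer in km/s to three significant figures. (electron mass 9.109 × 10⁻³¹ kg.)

p = h/λ = 6.626 × 10⁻³⁴ / 3.640 × 10⁻¹⁰ = 1.820 × 10⁻²⁴ kg·m/s.
v = p/m = 1.820 × 10⁻²⁴ / 9.109 × 10⁻³¹ = 2.00 × 10⁶ m/s = 2000 km/s.

v = 2000 km/s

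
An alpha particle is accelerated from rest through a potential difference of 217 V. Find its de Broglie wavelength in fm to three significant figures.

KE = 2eV = 2 × 1.602 × 10⁻¹⁹ × 217.0 = 6.953 × 10⁻¹⁷ J.
p = √(2mKE) = √(2 × 6.645 × 10⁻²⁷ × 6.953 × 10⁻¹⁷) = 9.613 × 10⁻²² kg·m/s.
λ = h/p = 6.626 × 10⁻³⁴ / 9.613 × 10⁻²² = 6.89 × 10⁻¹³ m = 689 fm.

λ = 689 fm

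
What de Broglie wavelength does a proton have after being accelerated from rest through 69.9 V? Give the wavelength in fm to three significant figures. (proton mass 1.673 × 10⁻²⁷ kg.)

λ = 3420 fm

KE = eV = 1.602 × 10⁻¹⁹ × 69.90 = 1.120 × 10⁻¹⁷ J.
p = √(2mKE) = √(2 × 1.673 × 10⁻²⁷ × 1.120 × 10⁻¹⁷) = 1.936 × 10⁻²² kg·m/s.
λ = h/p = 6.626 × 10⁻³⁴ / 1.936 × 10⁻²² = 3.42 × 10⁻¹² m = 3420 fm.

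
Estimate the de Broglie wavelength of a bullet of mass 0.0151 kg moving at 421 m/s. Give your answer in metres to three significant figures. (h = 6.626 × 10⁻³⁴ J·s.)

p = mv = 0.0151 × 421 = 6.357 kg·m/s.
λ = h/p = 6.626 × 10⁻³⁴ / 6.357 = 1.04 × 10⁻³⁴ m.

λ = 1.04 × 10⁻³⁴ m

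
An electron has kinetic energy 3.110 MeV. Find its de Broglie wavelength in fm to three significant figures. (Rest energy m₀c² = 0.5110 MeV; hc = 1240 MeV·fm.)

λ = 346 fm

Total energy E = KE + m₀c² = 3.110 + 0.5110 = 3.6210 MeV.
(pc)² = E² − (m₀c²)² = (3.6210)² − (0.5110)² = 12.85 MeV², so pc = 3.585 MeV.
λ = hc/(pc) = 1240 MeV·fm / 3.585 MeV = 346 fm.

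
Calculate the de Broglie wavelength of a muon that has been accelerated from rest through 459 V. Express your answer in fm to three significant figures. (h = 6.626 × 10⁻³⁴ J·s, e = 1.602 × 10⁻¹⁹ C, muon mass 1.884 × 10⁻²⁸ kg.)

λ = 3980 fm

KE = eV = 1.602 × 10⁻¹⁹ × 459.0 = 7.353 × 10⁻¹⁷ J.
p = √(2mKE) = √(2 × 1.884 × 10⁻²⁸ × 7.353 × 10⁻¹⁷) = 1.665 × 10⁻²² kg·m/s.
λ = h/p = 6.626 × 10⁻³⁴ / 1.665 × 10⁻²² = 3.98 × 10⁻¹² m = 3980 fm.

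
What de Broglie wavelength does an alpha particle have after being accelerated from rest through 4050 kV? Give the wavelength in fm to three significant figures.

λ = 5.05 fm

KE = 2eV = 2 × 1.602 × 10⁻¹⁹ × 4.050 × 10⁶ = 1.298 × 10⁻¹² J.
p = √(2mKE) = √(2 × 6.645 × 10⁻²⁷ × 1.298 × 10⁻¹²) = 1.313 × 10⁻¹⁹ kg·m/s.
λ = h/p = 6.626 × 10⁻³⁴ / 1.313 × 10⁻¹⁹ = 5.05 × 10⁻¹⁵ m = 5.05 fm.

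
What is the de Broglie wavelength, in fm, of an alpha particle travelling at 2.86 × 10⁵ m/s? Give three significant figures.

p = mv = 6.645 × 10⁻²⁷ × 2.86 × 10⁵ = 1.900 × 10⁻²¹ kg·m/s.
λ = h/p = 6.626 × 10⁻³⁴ / 1.900 × 10⁻²¹ = 3.49 × 10⁻¹³ m = 349 fm.

λ = 349 fm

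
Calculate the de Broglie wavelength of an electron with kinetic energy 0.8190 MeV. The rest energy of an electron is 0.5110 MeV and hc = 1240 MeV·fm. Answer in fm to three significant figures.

λ = 1010 fm

Total energy E = KE + m₀c² = 0.8190 + 0.5110 = 1.3300 MeV.
(pc)² = E² − (m₀c²)² = (1.3300)² − (0.5110)² = 1.508 MeV², so pc = 1.228 MeV.
λ = hc/(pc) = 1240 MeV·fm / 1.228 MeV = 1010 fm.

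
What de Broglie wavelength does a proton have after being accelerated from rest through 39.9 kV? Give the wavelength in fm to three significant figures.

λ = 143 fm

KE = eV = 1.602 × 10⁻¹⁹ × 3.990 × 10⁴ = 6.392 × 10⁻¹⁵ J.
p = √(2mKE) = √(2 × 1.673 × 10⁻²⁷ × 6.392 × 10⁻¹⁵) = 4.625 × 10⁻²¹ kg·m/s.
λ = h/p = 6.626 × 10⁻³⁴ / 4.625 × 10⁻²¹ = 1.43 × 10⁻¹³ m = 143 fm.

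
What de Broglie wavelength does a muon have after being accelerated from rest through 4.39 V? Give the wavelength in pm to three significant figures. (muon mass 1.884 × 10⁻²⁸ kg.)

KE = eV = 1.602 × 10⁻¹⁹ × 4.390 = 7.033 × 10⁻¹⁹ J.
p = √(2mKE) = √(2 × 1.884 × 10⁻²⁸ × 7.033 × 10⁻¹⁹) = 1.628 × 10⁻²³ kg·m/s.
λ = h/p = 6.626 × 10⁻³⁴ / 1.628 × 10⁻²³ = 4.07 × 10⁻¹¹ m = 40.7 pm.

λ = 40.7 pm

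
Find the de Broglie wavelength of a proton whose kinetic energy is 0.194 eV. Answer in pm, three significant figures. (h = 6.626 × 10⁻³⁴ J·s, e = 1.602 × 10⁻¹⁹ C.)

KE = 0.194 eV = 3.108 × 10⁻²⁰ J.
p = √(2mKE) = √(2 × 1.673 × 10⁻²⁷ × 3.108 × 10⁻²⁰) = 1.020 × 10⁻²³ kg·m/s.
λ = h/p = 6.626 × 10⁻³⁴ / 1.020 × 10⁻²³ = 6.50 × 10⁻¹¹ m = 65.0 pm.

λ = 65.0 pm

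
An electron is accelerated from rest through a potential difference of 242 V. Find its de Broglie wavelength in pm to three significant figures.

KE = eV = 1.602 × 10⁻¹⁹ × 242.0 = 3.877 × 10⁻¹⁷ J.
p = √(2mKE) = √(2 × 9.109 × 10⁻³¹ × 3.877 × 10⁻¹⁷) = 8.404 × 10⁻²⁴ kg·m/s.
λ = h/p = 6.626 × 10⁻³⁴ / 8.404 × 10⁻²⁴ = 7.88 × 10⁻¹¹ m = 78.8 pm.

λ = 78.8 pm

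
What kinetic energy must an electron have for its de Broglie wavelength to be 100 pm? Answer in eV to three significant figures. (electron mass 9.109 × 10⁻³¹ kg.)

p = h/λ = 6.626 × 10⁻³⁴ / 1.000 × 10⁻¹⁰ = 6.626 × 10⁻²⁴ kg·m/s.
KE = p²/(2m) = (6.626 × 10⁻²⁴)² / (2 × 9.109 × 10⁻³¹) = 2.410 × 10⁻¹⁷ J = 150 eV.

KE = 150 eV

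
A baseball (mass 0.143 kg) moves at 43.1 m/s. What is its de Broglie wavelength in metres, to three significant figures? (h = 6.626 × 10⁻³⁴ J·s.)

p = mv = 0.143 × 43.1 = 6.163 kg·m/s.
λ = h/p = 6.626 × 10⁻³⁴ / 6.163 = 1.08 × 10⁻³⁴ m.

λ = 1.08 × 10⁻³⁴ m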